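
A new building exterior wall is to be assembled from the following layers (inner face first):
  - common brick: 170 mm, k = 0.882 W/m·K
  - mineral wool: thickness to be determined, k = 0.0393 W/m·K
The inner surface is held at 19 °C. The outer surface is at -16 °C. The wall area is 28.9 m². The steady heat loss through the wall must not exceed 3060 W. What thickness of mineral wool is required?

L ≈ 5.42 mm

Using the resistance-network approach (series):
R_common brick = L/(kA) = 0.17/(0.882×28.9) = 0.006669 K/W
Sum of the known resistances R_other = 0.006669 K/W
Required total resistance R_tot = ΔT/Q_allow = 35/3060 = 0.01144 K/W
R_mineral wool = R_tot − R_other = 0.004769 K/W
L = R·k·A = 0.004769×0.0393×28.9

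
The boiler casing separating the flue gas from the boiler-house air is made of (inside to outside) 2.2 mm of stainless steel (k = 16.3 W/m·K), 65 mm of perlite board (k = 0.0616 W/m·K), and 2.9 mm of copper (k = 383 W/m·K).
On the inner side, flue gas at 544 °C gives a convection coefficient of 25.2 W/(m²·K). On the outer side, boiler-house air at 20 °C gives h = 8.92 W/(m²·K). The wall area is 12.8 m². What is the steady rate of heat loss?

Series thermal resistances:
R_inner film = 1/(h_i·A) = 1/(25.2×12.8) = 0.0031 K/W
R_stainless steel = L/(kA) = 0.0022/(16.3×12.8) = 1.054×10^-5 K/W
R_perlite board = L/(kA) = 0.065/(0.0616×12.8) = 0.08244 K/W
R_copper = L/(kA) = 0.0029/(383×12.8) = 5.915×10^-7 K/W
R_outer film = 1/(h_o·A) = 1/(8.92×12.8) = 0.008758 K/W
R_total = 0.09431 K/W
Q = ΔT / R_total = 524 / 0.09431

Q ≈ 5560 W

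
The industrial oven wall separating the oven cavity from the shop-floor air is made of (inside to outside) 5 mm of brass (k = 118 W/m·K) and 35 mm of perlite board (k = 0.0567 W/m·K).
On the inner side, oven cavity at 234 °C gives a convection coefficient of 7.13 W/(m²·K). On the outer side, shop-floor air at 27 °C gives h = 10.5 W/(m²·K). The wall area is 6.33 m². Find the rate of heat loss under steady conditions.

Treating each layer as a thermal resistance in series:
R_inner film = 1/(h_i·A) = 1/(7.13×6.33) = 0.02216 K/W
R_brass = L/(kA) = 0.005/(118×6.33) = 6.694×10^-6 K/W
R_perlite board = L/(kA) = 0.035/(0.0567×6.33) = 0.09752 K/W
R_outer film = 1/(h_o·A) = 1/(10.5×6.33) = 0.01505 K/W
R_total = 0.1347 K/W
Q = ΔT / R_total = 207 / 0.1347

Q ≈ 1540 W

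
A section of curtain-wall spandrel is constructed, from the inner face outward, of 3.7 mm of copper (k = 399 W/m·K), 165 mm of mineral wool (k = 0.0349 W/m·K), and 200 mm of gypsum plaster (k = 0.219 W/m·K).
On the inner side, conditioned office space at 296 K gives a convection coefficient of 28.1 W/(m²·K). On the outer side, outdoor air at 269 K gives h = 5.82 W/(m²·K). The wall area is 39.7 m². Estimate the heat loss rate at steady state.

Q ≈ 183 W

Using the resistance-network approach (series):
R_inner film = 1/(h_i·A) = 1/(28.1×39.7) = 8.964×10^-4 K/W
R_copper = L/(kA) = 0.0037/(399×39.7) = 2.336×10^-7 K/W
R_mineral wool = L/(kA) = 0.165/(0.0349×39.7) = 0.1191 K/W
R_gypsum plaster = L/(kA) = 0.2/(0.219×39.7) = 0.023 K/W
R_outer film = 1/(h_o·A) = 1/(5.82×39.7) = 0.004328 K/W
R_total = 0.1473 K/W
Q = ΔT / R_total = 27 / 0.1473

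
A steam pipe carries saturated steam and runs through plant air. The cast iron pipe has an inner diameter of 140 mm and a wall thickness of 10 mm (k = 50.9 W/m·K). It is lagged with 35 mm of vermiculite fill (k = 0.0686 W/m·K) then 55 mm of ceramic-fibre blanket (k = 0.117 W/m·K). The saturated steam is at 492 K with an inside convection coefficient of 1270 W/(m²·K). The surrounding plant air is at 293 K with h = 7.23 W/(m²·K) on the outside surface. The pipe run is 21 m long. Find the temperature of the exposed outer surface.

Cylindrical conduction, so R = ln(r₂/r₁)/(2πkL) per layer, in series:
R_inner film = 1/(h_i·2πr₁L) = 1/(1270×2π×0.07×21) = 8.525×10^-5 K/W
R_cast iron pipe wall = ln(80/70)/(2π×50.9×21) = 1.988×10^-5 K/W
R_vermiculite fill = ln(115/80)/(2π×0.0686×21) = 0.04009 K/W
R_ceramic-fibre blanket = ln(170/115)/(2π×0.117×21) = 0.02532 K/W
R_outer film = 1/(h_o·2πr_oL) = 1/(7.23×2π×0.17×21) = 0.006166 K/W
R_total = 0.07168 K/W
Q = ΔT/R_total = 199/0.07168
Q = 2780 W
T_interface = T_inner − Q·ΣR(inner→interface) = 492 − 2780×0.06552

T ≈ 310 K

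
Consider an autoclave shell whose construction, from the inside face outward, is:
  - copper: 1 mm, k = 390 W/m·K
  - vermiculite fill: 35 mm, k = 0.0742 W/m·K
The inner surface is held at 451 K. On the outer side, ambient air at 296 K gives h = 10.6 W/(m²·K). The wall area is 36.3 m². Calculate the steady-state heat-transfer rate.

Model the wall as resistances in series:
R_copper = L/(kA) = 0.001/(390×36.3) = 7.064×10^-8 K/W
R_vermiculite fill = L/(kA) = 0.035/(0.0742×36.3) = 0.01299 K/W
R_outer film = 1/(h_o·A) = 1/(10.6×36.3) = 0.002599 K/W
R_total = 0.01559 K/W
Q = ΔT / R_total = 155 / 0.01559

Q ≈ 9940 W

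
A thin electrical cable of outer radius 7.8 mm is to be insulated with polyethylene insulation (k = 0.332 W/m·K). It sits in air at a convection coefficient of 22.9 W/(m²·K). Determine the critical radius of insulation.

r_cr ≈ 14.5 mm

For a cylinder r_cr = k/h = 0.332/22.9
r_cr = 14.5 mm; since the bare radius (7.8 mm) is below r_cr, adding a thin layer of insulation will *increase* heat loss.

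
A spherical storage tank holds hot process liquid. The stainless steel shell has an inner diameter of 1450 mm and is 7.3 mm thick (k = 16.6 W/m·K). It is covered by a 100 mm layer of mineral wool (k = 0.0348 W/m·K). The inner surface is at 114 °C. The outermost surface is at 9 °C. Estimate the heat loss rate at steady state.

Q ≈ 280 W

For a spherical shell R = (1/r₁ − 1/r₂)/(4πk); film R = 1/(h·4πr²). In series:
R_stainless steel shell = (1/0.725 − 1/0.7323)/(4π×16.6) = 6.591×10^-5 K/W
R_mineral wool = (1/0.7323 − 1/0.8323)/(4π×0.0348) = 0.3752 K/W
R_total = 0.3752 K/W
Q = ΔT/R_total = 105/0.3752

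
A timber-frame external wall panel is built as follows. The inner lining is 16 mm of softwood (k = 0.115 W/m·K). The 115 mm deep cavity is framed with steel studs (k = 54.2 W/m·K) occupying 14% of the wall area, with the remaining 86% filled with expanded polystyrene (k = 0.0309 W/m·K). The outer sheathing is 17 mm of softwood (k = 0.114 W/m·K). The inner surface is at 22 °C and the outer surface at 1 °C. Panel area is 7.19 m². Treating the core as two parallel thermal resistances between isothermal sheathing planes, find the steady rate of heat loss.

Sheathing layers in series; stud and cavity paths in parallel between them.
R_inner = 0.016/(0.115×7.19) = 0.01935 K/W
R_stud  = 0.115/(54.2×0.14×7.19) = 0.002108 K/W
R_cav   = 0.115/(0.0309×0.86×7.19) = 0.6019 K/W
1/R_core = 1/R_stud + 1/R_cav → R_core = 0.002101 K/W
R_outer = 0.017/(0.114×7.19) = 0.02074 K/W
R_total = 0.04219 K/W
Q = ΔT/R_total = 21/0.04219

Q ≈ 498 W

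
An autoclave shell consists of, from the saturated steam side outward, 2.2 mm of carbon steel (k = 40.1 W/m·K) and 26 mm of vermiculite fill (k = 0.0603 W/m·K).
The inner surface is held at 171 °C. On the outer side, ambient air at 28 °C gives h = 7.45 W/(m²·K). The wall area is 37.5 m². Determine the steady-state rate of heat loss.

Q ≈ 9480 W

Series thermal resistances:
R_carbon steel = L/(kA) = 0.0022/(40.1×37.5) = 1.463×10^-6 K/W
R_vermiculite fill = L/(kA) = 0.026/(0.0603×37.5) = 0.0115 K/W
R_outer film = 1/(h_o·A) = 1/(7.45×37.5) = 0.003579 K/W
R_total = 0.01508 K/W
Q = ΔT / R_total = 143 / 0.01508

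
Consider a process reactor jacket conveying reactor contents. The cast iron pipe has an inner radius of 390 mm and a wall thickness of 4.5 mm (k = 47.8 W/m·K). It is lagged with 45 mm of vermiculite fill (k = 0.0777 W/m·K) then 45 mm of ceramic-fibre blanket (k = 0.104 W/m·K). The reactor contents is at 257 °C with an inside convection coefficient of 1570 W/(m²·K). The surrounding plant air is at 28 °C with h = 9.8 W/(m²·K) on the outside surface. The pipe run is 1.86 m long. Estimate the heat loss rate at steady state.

Q ≈ 1050 W

For a radial system each layer contributes R = ln(r_out/r_in)/(2πkL); films add R = 1/(hA).
R_inner film = 1/(h_i·2πr₁L) = 1/(1570×2π×0.39×1.86) = 1.397×10^-4 K/W
R_cast iron pipe wall = ln(394.5/390)/(2π×47.8×1.86) = 2.054×10^-5 K/W
R_vermiculite fill = ln(439.5/394.5)/(2π×0.0777×1.86) = 0.119 K/W
R_ceramic-fibre blanket = ln(484.5/439.5)/(2π×0.104×1.86) = 0.0802 K/W
R_outer film = 1/(h_o·2πr_oL) = 1/(9.8×2π×0.4845×1.86) = 0.01802 K/W
R_total = 0.2173 K/W
Q = ΔT/R_total = 229/0.2173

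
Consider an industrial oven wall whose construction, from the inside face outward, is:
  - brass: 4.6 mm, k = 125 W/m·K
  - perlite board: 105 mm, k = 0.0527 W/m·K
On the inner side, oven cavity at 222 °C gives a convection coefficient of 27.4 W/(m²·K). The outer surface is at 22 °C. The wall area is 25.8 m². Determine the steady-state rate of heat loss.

Series thermal resistances:
R_inner film = 1/(h_i·A) = 1/(27.4×25.8) = 0.001415 K/W
R_brass = L/(kA) = 0.0046/(125×25.8) = 1.426×10^-6 K/W
R_perlite board = L/(kA) = 0.105/(0.0527×25.8) = 0.07723 K/W
R_total = 0.07864 K/W
Q = ΔT / R_total = 200 / 0.07864

Q ≈ 2540 W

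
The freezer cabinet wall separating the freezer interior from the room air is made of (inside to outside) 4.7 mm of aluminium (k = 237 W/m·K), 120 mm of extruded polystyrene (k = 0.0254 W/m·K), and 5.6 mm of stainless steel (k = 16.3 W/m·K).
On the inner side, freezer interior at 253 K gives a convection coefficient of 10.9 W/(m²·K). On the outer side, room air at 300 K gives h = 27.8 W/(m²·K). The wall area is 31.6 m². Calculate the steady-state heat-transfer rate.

Q ≈ 306 W

Model the wall as resistances in series:
R_inner film = 1/(h_i·A) = 1/(10.9×31.6) = 0.002903 K/W
R_aluminium = L/(kA) = 0.0047/(237×31.6) = 6.276×10^-7 K/W
R_extruded polystyrene = L/(kA) = 0.12/(0.0254×31.6) = 0.1495 K/W
R_stainless steel = L/(kA) = 0.0056/(16.3×31.6) = 1.087×10^-5 K/W
R_outer film = 1/(h_o·A) = 1/(27.8×31.6) = 0.001138 K/W
R_total = 0.1536 K/W
Q = ΔT / R_total = 47 / 0.1536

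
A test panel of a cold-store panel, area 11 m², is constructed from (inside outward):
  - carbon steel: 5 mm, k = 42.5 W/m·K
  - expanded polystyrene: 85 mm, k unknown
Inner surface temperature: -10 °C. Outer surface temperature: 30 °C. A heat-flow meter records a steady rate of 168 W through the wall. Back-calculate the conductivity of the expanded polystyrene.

Model the wall as resistances in series:
R_carbon steel = L/(kA) = 0.005/(42.5×11) = 1.07×10^-5 K/W
Sum of known resistances R_other = 1.07×10^-5 K/W
Total R = ΔT/Q = 40/168 = 0.2381 K/W
R_expanded polystyrene = R_total − R_other = 0.2381 K/W
k = L/(R·A) = 0.085/(0.2381×11)

k ≈ 0.0325 W/(m·K)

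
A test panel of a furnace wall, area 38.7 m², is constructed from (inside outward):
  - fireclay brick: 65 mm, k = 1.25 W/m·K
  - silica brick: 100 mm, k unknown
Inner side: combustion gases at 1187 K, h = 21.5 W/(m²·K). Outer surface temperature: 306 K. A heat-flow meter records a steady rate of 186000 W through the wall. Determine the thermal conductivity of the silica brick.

Treating each layer as a thermal resistance in series:
R_inner film = 1/(h_i·A) = 1/(21.5×38.7) = 0.001202 K/W
R_fireclay brick = L/(kA) = 0.065/(1.25×38.7) = 0.001344 K/W
Sum of known resistances R_other = 0.002546 K/W
Total R = ΔT/Q = 881/186000 = 0.004737 K/W
R_silica brick = R_total − R_other = 0.002191 K/W
k = L/(R·A) = 0.1/(0.002191×38.7)

k ≈ 1.18 W/(m·K)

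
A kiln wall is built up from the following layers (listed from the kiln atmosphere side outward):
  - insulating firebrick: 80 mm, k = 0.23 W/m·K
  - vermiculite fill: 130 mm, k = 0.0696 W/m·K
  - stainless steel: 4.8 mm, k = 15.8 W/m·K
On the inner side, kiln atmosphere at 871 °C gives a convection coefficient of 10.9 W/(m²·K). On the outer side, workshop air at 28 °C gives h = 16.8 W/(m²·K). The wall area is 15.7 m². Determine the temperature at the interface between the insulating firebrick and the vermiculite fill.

Series thermal resistances:
R_inner film = 1/(h_i·A) = 1/(10.9×15.7) = 0.005844 K/W
R_insulating firebrick = L/(kA) = 0.08/(0.23×15.7) = 0.02215 K/W
R_vermiculite fill = L/(kA) = 0.13/(0.0696×15.7) = 0.119 K/W
R_stainless steel = L/(kA) = 0.0048/(15.8×15.7) = 1.935×10^-5 K/W
R_outer film = 1/(h_o·A) = 1/(16.8×15.7) = 0.003791 K/W
R_total = 0.1508 K/W;  Q = ΔT/R_total = 843/0.1508 = 5591 W
T_interface = T_inner − Q·ΣR(inner→interface) = 871 − 5590×0.028

T ≈ 714 °C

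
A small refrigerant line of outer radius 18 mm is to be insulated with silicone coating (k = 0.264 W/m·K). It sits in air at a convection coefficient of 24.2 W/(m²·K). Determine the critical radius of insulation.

For a cylinder r_cr = k/h = 0.264/24.2
r_cr = 10.9 mm; since the bare radius (18 mm) is above r_cr, any added insulation will reduce heat loss.

r_cr ≈ 10.9 mm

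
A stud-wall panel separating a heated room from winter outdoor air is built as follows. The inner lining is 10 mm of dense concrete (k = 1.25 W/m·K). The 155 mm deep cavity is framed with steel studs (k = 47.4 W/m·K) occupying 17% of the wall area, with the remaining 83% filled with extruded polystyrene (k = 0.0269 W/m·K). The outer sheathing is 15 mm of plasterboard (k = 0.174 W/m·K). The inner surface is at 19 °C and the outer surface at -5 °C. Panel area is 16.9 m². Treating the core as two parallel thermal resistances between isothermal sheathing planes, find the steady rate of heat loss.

Q ≈ 3580 W

Sheathing layers in series; stud and cavity paths in parallel between them.
R_inner = 0.01/(1.25×16.9) = 4.734×10^-4 K/W
R_stud  = 0.155/(47.4×0.17×16.9) = 0.001138 K/W
R_cav   = 0.155/(0.0269×0.83×16.9) = 0.4108 K/W
1/R_core = 1/R_stud + 1/R_cav → R_core = 0.001135 K/W
R_outer = 0.015/(0.174×16.9) = 0.005101 K/W
R_total = 0.006709 K/W
Q = ΔT/R_total = 24/0.006709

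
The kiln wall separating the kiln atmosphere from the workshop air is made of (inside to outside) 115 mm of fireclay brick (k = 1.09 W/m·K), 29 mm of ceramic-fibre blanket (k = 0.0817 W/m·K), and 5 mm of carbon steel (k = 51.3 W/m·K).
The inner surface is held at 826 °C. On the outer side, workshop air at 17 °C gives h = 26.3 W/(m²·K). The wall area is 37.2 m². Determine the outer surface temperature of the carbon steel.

Using the resistance-network approach (series):
R_fireclay brick = L/(kA) = 0.115/(1.09×37.2) = 0.002836 K/W
R_ceramic-fibre blanket = L/(kA) = 0.029/(0.0817×37.2) = 0.009542 K/W
R_carbon steel = L/(kA) = 0.005/(51.3×37.2) = 2.62×10^-6 K/W
R_outer film = 1/(h_o·A) = 1/(26.3×37.2) = 0.001022 K/W
R_total = 0.0134 K/W;  Q = ΔT/R_total = 809/0.0134 = 60360 W
T_interface = T_inner − Q·ΣR(inner→interface) = 826 − 60400×0.01238

T ≈ 78.7 °C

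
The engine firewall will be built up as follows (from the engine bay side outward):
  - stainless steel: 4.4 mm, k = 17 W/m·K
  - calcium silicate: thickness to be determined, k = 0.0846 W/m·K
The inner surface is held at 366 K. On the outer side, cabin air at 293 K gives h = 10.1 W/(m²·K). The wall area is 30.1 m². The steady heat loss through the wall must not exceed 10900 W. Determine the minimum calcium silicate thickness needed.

L ≈ 8.66 mm

Series thermal resistances:
R_stainless steel = L/(kA) = 0.0044/(17×30.1) = 8.599×10^-6 K/W
R_outer film = 1/(h_o·A) = 1/(10.1×30.1) = 0.003289 K/W
Sum of the known resistances R_other = 0.003298 K/W
Required total resistance R_tot = ΔT/Q_allow = 73/10900 = 0.006697 K/W
R_calcium silicate = R_tot − R_other = 0.003399 K/W
L = R·k·A = 0.003399×0.0846×30.1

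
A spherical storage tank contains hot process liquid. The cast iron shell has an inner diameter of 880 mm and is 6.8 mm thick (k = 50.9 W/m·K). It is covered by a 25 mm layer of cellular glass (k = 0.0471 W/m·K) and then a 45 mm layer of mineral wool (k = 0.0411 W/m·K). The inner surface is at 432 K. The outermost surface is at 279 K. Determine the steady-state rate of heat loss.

For a spherical shell R = (1/r₁ − 1/r₂)/(4πk); film R = 1/(h·4πr²). In series:
R_cast iron shell = (1/0.44 − 1/0.4468)/(4π×50.9) = 5.408×10^-5 K/W
R_cellular glass = (1/0.4468 − 1/0.4718)/(4π×0.0471) = 0.2004 K/W
R_mineral wool = (1/0.4718 − 1/0.5168)/(4π×0.0411) = 0.3573 K/W
R_total = 0.5578 K/W
Q = ΔT/R_total = 153/0.5578

Q ≈ 274 W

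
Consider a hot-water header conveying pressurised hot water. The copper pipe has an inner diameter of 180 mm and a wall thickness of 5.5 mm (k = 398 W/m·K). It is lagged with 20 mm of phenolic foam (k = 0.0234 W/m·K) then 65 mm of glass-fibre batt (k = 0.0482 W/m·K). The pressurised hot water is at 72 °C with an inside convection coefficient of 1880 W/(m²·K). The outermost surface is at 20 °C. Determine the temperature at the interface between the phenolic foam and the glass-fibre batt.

Radial resistances (cylindrical: R_cond = ln(r_o/r_i)/(2πkL), R_conv = 1/(h·2πrL)):
R_inner film = 1/(h_i·2πr₁L) = 1/(1880×2π×0.09×1) = 9.406×10^-4 K/W
R_copper pipe wall = ln(95.5/90)/(2π×398×1) = 2.372×10^-5 K/W
R_phenolic foam = ln(115.5/95.5)/(2π×0.0234×1) = 1.293 K/W
R_glass-fibre batt = ln(180.5/115.5)/(2π×0.0482×1) = 1.474 K/W
R_total = 2.768 K/W
Q = ΔT/R_total = 52/2.768
Q = 18.8 W/m
T_interface = T_inner − Q·ΣR(inner→interface) = 72 − 18.8×1.294

T ≈ 47.7 °C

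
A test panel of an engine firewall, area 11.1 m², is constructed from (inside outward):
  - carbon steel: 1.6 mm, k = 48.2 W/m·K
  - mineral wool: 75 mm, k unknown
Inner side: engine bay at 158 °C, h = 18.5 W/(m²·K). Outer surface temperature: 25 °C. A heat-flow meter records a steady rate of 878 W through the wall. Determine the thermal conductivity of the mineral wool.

k ≈ 0.0461 W/(m·K)

Model the wall as resistances in series:
R_inner film = 1/(h_i·A) = 1/(18.5×11.1) = 0.00487 K/W
R_carbon steel = L/(kA) = 0.0016/(48.2×11.1) = 2.991×10^-6 K/W
Sum of known resistances R_other = 0.004873 K/W
Total R = ΔT/Q = 133/878 = 0.1515 K/W
R_mineral wool = R_total − R_other = 0.1466 K/W
k = L/(R·A) = 0.075/(0.1466×11.1)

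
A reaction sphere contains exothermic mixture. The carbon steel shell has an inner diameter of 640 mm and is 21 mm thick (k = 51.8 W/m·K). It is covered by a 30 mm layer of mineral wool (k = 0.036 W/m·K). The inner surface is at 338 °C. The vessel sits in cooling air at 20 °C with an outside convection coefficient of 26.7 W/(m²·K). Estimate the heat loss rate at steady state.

Q ≈ 582 W

For a spherical shell R = (1/r₁ − 1/r₂)/(4πk); film R = 1/(h·4πr²). In series:
R_carbon steel shell = (1/0.32 − 1/0.341)/(4π×51.8) = 2.956×10^-4 K/W
R_mineral wool = (1/0.341 − 1/0.371)/(4π×0.036) = 0.5242 K/W
R_outer film = 1/(h·4πr_o²) = 1/(26.7×4π×0.371²) = 0.02165 K/W
R_total = 0.5461 K/W
Q = ΔT/R_total = 318/0.5461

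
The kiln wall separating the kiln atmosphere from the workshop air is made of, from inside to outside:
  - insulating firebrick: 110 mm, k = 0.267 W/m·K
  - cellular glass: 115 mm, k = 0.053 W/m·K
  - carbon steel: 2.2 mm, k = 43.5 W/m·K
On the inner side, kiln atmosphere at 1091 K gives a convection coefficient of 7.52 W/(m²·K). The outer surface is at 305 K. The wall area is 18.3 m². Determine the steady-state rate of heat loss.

Q ≈ 5300 W

Series thermal resistances:
R_inner film = 1/(h_i·A) = 1/(7.52×18.3) = 0.007267 K/W
R_insulating firebrick = L/(kA) = 0.11/(0.267×18.3) = 0.02251 K/W
R_cellular glass = L/(kA) = 0.115/(0.053×18.3) = 0.1186 K/W
R_carbon steel = L/(kA) = 0.0022/(43.5×18.3) = 2.764×10^-6 K/W
R_total = 0.1484 K/W
Q = ΔT / R_total = 786 / 0.1484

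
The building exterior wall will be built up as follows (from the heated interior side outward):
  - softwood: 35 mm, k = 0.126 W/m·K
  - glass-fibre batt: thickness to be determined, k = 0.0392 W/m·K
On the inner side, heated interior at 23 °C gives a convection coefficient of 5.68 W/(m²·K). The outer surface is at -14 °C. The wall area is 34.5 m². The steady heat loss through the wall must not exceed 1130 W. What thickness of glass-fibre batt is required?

Model the wall as resistances in series:
R_inner film = 1/(h_i·A) = 1/(5.68×34.5) = 0.005103 K/W
R_softwood = L/(kA) = 0.035/(0.126×34.5) = 0.008052 K/W
Sum of the known resistances R_other = 0.01315 K/W
Required total resistance R_tot = ΔT/Q_allow = 37/1130 = 0.03274 K/W
R_glass-fibre batt = R_tot − R_other = 0.01959 K/W
L = R·k·A = 0.01959×0.0392×34.5

L ≈ 26.5 mm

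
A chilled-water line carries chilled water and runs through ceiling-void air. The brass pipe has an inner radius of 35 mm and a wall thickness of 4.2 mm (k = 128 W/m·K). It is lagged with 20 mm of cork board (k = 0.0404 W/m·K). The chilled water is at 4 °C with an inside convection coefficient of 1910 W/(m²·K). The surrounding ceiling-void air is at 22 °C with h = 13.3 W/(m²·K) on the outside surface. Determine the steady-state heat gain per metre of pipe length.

q′ ≈ 9.84 W/m

Cylindrical conduction, so R = ln(r₂/r₁)/(2πkL) per layer, in series:
R_inner film = 1/(h_i·2πr₁L) = 1/(1910×2π×0.035×1) = 0.002381 K/W
R_brass pipe wall = ln(39.2/35)/(2π×128×1) = 1.409×10^-4 K/W
R_cork board = ln(59.2/39.2)/(2π×0.0404×1) = 1.624 K/W
R_outer film = 1/(h_o·2πr_oL) = 1/(13.3×2π×0.0592×1) = 0.2021 K/W
R_total = 1.829 K/W
Q = ΔT/R_total = 18/1.829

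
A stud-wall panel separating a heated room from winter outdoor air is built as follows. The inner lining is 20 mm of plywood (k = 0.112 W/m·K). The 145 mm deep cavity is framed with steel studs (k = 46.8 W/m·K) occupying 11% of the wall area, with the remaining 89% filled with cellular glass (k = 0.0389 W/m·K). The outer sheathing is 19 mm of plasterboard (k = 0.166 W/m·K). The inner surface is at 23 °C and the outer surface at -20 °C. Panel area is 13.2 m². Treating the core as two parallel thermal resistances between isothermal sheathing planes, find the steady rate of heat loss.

Q ≈ 1770 W

Sheathing layers in series; stud and cavity paths in parallel between them.
R_inner = 0.02/(0.112×13.2) = 0.01353 K/W
R_stud  = 0.145/(46.8×0.11×13.2) = 0.002134 K/W
R_cav   = 0.145/(0.0389×0.89×13.2) = 0.3173 K/W
1/R_core = 1/R_stud + 1/R_cav → R_core = 0.00212 K/W
R_outer = 0.019/(0.166×13.2) = 0.008671 K/W
R_total = 0.02432 K/W
Q = ΔT/R_total = 43/0.02432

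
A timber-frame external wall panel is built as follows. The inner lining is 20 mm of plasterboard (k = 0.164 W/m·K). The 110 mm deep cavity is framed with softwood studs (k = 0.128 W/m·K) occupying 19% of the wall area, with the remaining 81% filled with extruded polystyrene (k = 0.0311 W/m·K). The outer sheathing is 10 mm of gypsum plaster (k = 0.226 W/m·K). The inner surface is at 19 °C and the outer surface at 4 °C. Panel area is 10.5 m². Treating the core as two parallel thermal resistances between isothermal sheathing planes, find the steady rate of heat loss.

Sheathing layers in series; stud and cavity paths in parallel between them.
R_inner = 0.02/(0.164×10.5) = 0.01161 K/W
R_stud  = 0.11/(0.128×0.19×10.5) = 0.4308 K/W
R_cav   = 0.11/(0.0311×0.81×10.5) = 0.4159 K/W
1/R_core = 1/R_stud + 1/R_cav → R_core = 0.2116 K/W
R_outer = 0.01/(0.226×10.5) = 0.004214 K/W
R_total = 0.2274 K/W
Q = ΔT/R_total = 15/0.2274

Q ≈ 66 W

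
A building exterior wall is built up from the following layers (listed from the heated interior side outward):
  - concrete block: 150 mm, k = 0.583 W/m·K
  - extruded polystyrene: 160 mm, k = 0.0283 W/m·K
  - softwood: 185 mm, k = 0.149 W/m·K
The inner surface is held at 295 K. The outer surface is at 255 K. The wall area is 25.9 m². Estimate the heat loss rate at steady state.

Q ≈ 145 W

Model the wall as resistances in series:
R_concrete block = L/(kA) = 0.15/(0.583×25.9) = 0.009934 K/W
R_extruded polystyrene = L/(kA) = 0.16/(0.0283×25.9) = 0.2183 K/W
R_softwood = L/(kA) = 0.185/(0.149×25.9) = 0.04794 K/W
R_total = 0.2762 K/W
Q = ΔT / R_total = 40 / 0.2762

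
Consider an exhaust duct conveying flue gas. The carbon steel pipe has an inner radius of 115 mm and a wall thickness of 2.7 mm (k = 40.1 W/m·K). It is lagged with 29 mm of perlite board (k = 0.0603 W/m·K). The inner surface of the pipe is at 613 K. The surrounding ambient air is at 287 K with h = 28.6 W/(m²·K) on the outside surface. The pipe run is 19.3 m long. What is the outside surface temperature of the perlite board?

For a radial system each layer contributes R = ln(r_out/r_in)/(2πkL); films add R = 1/(hA).
R_carbon steel pipe wall = ln(117.7/115)/(2π×40.1×19.3) = 4.772×10^-6 K/W
R_perlite board = ln(146.7/117.7)/(2π×0.0603×19.3) = 0.03012 K/W
R_outer film = 1/(h_o·2πr_oL) = 1/(28.6×2π×0.1467×19.3) = 0.001965 K/W
R_total = 0.03209 K/W
Q = ΔT/R_total = 326/0.03209
Q = 10200 W
T_interface = T_inner − Q·ΣR(inner→interface) = 613 − 10200×0.03013

T ≈ 307 K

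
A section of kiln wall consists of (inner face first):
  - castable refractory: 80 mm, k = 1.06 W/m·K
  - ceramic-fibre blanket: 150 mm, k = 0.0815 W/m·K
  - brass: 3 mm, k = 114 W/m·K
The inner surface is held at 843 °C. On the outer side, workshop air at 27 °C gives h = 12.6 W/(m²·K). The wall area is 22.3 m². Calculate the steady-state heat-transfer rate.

Q ≈ 9120 W

Using the resistance-network approach (series):
R_castable refractory = L/(kA) = 0.08/(1.06×22.3) = 0.003384 K/W
R_ceramic-fibre blanket = L/(kA) = 0.15/(0.0815×22.3) = 0.08253 K/W
R_brass = L/(kA) = 0.003/(114×22.3) = 1.18×10^-6 K/W
R_outer film = 1/(h_o·A) = 1/(12.6×22.3) = 0.003559 K/W
R_total = 0.08948 K/W
Q = ΔT / R_total = 816 / 0.08948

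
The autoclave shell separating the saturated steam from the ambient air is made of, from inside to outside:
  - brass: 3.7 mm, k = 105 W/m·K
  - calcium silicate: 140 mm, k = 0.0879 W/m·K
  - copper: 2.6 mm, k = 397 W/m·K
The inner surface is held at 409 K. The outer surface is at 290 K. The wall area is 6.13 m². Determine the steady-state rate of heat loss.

Q ≈ 458 W

Series thermal resistances:
R_brass = L/(kA) = 0.0037/(105×6.13) = 5.748×10^-6 K/W
R_calcium silicate = L/(kA) = 0.14/(0.0879×6.13) = 0.2598 K/W
R_copper = L/(kA) = 0.0026/(397×6.13) = 1.068×10^-6 K/W
R_total = 0.2598 K/W
Q = ΔT / R_total = 119 / 0.2598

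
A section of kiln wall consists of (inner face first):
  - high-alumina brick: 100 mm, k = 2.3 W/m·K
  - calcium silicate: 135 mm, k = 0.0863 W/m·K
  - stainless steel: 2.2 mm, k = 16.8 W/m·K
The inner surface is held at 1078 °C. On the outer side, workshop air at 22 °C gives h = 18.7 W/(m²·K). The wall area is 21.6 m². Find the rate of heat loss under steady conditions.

Q ≈ 13700 W

Using the resistance-network approach (series):
R_high-alumina brick = L/(kA) = 0.1/(2.3×21.6) = 0.002013 K/W
R_calcium silicate = L/(kA) = 0.135/(0.0863×21.6) = 0.07242 K/W
R_stainless steel = L/(kA) = 0.0022/(16.8×21.6) = 6.063×10^-6 K/W
R_outer film = 1/(h_o·A) = 1/(18.7×21.6) = 0.002476 K/W
R_total = 0.07692 K/W
Q = ΔT / R_total = 1056 / 0.07692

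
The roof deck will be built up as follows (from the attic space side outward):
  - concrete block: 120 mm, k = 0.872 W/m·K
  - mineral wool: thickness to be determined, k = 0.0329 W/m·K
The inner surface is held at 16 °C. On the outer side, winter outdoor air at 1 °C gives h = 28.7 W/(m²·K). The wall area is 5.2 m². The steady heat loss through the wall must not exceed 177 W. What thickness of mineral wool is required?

Using the resistance-network approach (series):
R_concrete block = L/(kA) = 0.12/(0.872×5.2) = 0.02646 K/W
R_outer film = 1/(h_o·A) = 1/(28.7×5.2) = 0.006701 K/W
Sum of the known resistances R_other = 0.03316 K/W
Required total resistance R_tot = ΔT/Q_allow = 15/177 = 0.08475 K/W
R_mineral wool = R_tot − R_other = 0.05158 K/W
L = R·k·A = 0.05158×0.0329×5.2

L ≈ 8.82 mm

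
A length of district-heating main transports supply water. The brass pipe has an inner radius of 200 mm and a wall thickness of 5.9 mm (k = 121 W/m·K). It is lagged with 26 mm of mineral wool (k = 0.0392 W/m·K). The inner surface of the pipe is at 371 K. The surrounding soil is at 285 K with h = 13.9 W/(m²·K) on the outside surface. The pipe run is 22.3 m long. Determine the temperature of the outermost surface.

Treating each annulus and film as a series resistance:
R_brass pipe wall = ln(205.9/200)/(2π×121×22.3) = 1.715×10^-6 K/W
R_mineral wool = ln(231.9/205.9)/(2π×0.0392×22.3) = 0.02165 K/W
R_outer film = 1/(h_o·2πr_oL) = 1/(13.9×2π×0.2319×22.3) = 0.002214 K/W
R_total = 0.02387 K/W
Q = ΔT/R_total = 86/0.02387
Q = 3600 W
T_interface = T_inner − Q·ΣR(inner→interface) = 371 − 3600×0.02165

T ≈ 293 K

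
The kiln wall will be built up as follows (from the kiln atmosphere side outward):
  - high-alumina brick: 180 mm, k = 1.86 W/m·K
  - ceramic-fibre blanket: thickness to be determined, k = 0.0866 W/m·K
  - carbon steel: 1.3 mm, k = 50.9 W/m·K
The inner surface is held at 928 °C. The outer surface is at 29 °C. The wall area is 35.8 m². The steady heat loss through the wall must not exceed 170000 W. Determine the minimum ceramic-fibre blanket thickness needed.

L ≈ 8.01 mm

Model the wall as resistances in series:
R_high-alumina brick = L/(kA) = 0.18/(1.86×35.8) = 0.002703 K/W
R_carbon steel = L/(kA) = 0.0013/(50.9×35.8) = 7.134×10^-7 K/W
Sum of the known resistances R_other = 0.002704 K/W
Required total resistance R_tot = ΔT/Q_allow = 899/170000 = 0.005288 K/W
R_ceramic-fibre blanket = R_tot − R_other = 0.002584 K/W
L = R·k·A = 0.002584×0.0866×35.8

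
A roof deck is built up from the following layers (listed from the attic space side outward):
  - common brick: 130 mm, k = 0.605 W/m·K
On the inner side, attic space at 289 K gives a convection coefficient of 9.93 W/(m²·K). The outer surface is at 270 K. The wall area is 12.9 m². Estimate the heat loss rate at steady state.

Thermal resistances in series:
R_inner film = 1/(h_i·A) = 1/(9.93×12.9) = 0.007807 K/W
R_common brick = L/(kA) = 0.13/(0.605×12.9) = 0.01666 K/W
R_total = 0.02446 K/W
Q = ΔT / R_total = 19 / 0.02446

Q ≈ 777 W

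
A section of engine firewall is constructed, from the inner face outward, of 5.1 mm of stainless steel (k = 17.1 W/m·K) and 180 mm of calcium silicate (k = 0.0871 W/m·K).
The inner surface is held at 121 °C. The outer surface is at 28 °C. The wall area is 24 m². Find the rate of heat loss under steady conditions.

Treating each layer as a thermal resistance in series:
R_stainless steel = L/(kA) = 0.0051/(17.1×24) = 1.243×10^-5 K/W
R_calcium silicate = L/(kA) = 0.18/(0.0871×24) = 0.08611 K/W
R_total = 0.08612 K/W
Q = ΔT / R_total = 93 / 0.08612

Q ≈ 1080 W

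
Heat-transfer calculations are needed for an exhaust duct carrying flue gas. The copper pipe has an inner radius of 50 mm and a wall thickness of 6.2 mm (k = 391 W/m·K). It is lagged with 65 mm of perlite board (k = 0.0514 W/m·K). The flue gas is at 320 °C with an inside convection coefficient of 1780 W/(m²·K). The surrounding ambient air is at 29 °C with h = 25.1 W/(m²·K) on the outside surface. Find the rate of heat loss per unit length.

q′ ≈ 120 W/m

For a radial system each layer contributes R = ln(r_out/r_in)/(2πkL); films add R = 1/(hA).
R_inner film = 1/(h_i·2πr₁L) = 1/(1780×2π×0.05×1) = 0.001788 K/W
R_copper pipe wall = ln(56.2/50)/(2π×391×1) = 4.758×10^-5 K/W
R_perlite board = ln(121.2/56.2)/(2π×0.0514×1) = 2.38 K/W
R_outer film = 1/(h_o·2πr_oL) = 1/(25.1×2π×0.1212×1) = 0.05232 K/W
R_total = 2.434 K/W
Q = ΔT/R_total = 291/2.434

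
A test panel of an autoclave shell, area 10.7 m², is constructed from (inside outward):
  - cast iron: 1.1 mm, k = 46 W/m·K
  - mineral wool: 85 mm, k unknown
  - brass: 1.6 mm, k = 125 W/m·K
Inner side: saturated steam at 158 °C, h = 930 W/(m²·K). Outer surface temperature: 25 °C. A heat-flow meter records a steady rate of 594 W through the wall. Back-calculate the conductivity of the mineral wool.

k ≈ 0.0355 W/(m·K)

Model the wall as resistances in series:
R_inner film = 1/(h_i·A) = 1/(930×10.7) = 1.005×10^-4 K/W
R_cast iron = L/(kA) = 0.0011/(46×10.7) = 2.235×10^-6 K/W
R_brass = L/(kA) = 0.0016/(125×10.7) = 1.196×10^-6 K/W
Sum of known resistances R_other = 1.039×10^-4 K/W
Total R = ΔT/Q = 133/594 = 0.2239 K/W
R_mineral wool = R_total − R_other = 0.2238 K/W
k = L/(R·A) = 0.085/(0.2238×10.7)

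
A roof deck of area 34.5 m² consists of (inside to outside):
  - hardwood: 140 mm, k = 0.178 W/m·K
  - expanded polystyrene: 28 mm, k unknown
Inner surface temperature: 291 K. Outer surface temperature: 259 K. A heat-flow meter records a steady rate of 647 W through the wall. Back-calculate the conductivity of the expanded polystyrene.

k ≈ 0.0304 W/(m·K)

Treating each layer as a thermal resistance in series:
R_hardwood = L/(kA) = 0.14/(0.178×34.5) = 0.0228 K/W
Sum of known resistances R_other = 0.0228 K/W
Total R = ΔT/Q = 32/647 = 0.04946 K/W
R_expanded polystyrene = R_total − R_other = 0.02666 K/W
k = L/(R·A) = 0.028/(0.02666×34.5)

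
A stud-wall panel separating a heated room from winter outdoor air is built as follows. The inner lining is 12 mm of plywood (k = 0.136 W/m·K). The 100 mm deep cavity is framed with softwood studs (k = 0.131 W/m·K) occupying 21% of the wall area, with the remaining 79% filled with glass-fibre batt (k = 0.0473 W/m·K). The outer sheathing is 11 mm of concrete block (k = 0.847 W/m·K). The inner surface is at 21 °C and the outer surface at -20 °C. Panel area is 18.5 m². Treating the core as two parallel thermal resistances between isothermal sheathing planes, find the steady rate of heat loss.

Sheathing layers in series; stud and cavity paths in parallel between them.
R_inner = 0.012/(0.136×18.5) = 0.004769 K/W
R_stud  = 0.1/(0.131×0.21×18.5) = 0.1965 K/W
R_cav   = 0.1/(0.0473×0.79×18.5) = 0.1447 K/W
1/R_core = 1/R_stud + 1/R_cav → R_core = 0.08332 K/W
R_outer = 0.011/(0.847×18.5) = 7.02×10^-4 K/W
R_total = 0.08879 K/W
Q = ΔT/R_total = 41/0.08879

Q ≈ 462 W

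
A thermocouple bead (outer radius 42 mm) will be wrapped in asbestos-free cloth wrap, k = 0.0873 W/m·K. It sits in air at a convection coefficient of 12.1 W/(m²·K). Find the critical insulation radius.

r_cr ≈ 14.4 mm

For a sphere r_cr = 2k/h = 2×0.0873/12.1
r_cr = 14.4 mm; since the bare radius (42 mm) is above r_cr, any added insulation will reduce heat loss.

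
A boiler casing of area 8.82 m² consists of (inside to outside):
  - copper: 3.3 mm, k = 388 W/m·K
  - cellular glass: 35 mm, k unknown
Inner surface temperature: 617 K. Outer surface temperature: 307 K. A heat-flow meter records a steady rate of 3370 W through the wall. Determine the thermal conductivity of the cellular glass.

k ≈ 0.0431 W/(m·K)

Treating each layer as a thermal resistance in series:
R_copper = L/(kA) = 0.0033/(388×8.82) = 9.643×10^-7 K/W
Sum of known resistances R_other = 9.643×10^-7 K/W
Total R = ΔT/Q = 310/3370 = 0.09199 K/W
R_cellular glass = R_total − R_other = 0.09199 K/W
k = L/(R·A) = 0.035/(0.09199×8.82)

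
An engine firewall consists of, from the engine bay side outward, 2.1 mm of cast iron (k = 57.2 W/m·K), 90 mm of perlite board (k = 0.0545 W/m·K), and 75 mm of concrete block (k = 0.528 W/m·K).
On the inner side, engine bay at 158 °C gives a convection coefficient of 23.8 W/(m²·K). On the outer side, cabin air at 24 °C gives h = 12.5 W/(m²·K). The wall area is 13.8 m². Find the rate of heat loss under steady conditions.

Q ≈ 965 W

Thermal resistances in series:
R_inner film = 1/(h_i·A) = 1/(23.8×13.8) = 0.003045 K/W
R_cast iron = L/(kA) = 0.0021/(57.2×13.8) = 2.66×10^-6 K/W
R_perlite board = L/(kA) = 0.09/(0.0545×13.8) = 0.1197 K/W
R_concrete block = L/(kA) = 0.075/(0.528×13.8) = 0.01029 K/W
R_outer film = 1/(h_o·A) = 1/(12.5×13.8) = 0.005797 K/W
R_total = 0.1388 K/W
Q = ΔT / R_total = 134 / 0.1388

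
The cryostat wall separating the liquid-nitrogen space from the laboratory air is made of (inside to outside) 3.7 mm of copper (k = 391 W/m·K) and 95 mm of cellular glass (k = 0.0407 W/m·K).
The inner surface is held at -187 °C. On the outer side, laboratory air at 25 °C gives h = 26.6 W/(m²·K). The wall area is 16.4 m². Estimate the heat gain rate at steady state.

Thermal resistances in series:
R_copper = L/(kA) = 0.0037/(391×16.4) = 5.77×10^-7 K/W
R_cellular glass = L/(kA) = 0.095/(0.0407×16.4) = 0.1423 K/W
R_outer film = 1/(h_o·A) = 1/(26.6×16.4) = 0.002292 K/W
R_total = 0.1446 K/W
Q = ΔT / R_total = 212 / 0.1446

Q ≈ 1470 W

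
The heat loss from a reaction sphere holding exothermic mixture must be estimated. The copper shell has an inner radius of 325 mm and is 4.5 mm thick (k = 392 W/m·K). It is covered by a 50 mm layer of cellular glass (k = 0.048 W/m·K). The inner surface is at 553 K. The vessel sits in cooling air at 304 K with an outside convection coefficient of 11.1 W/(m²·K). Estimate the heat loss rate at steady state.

Q ≈ 349 W

Radial (spherical) resistances in series:
R_copper shell = (1/0.325 − 1/0.3295)/(4π×392) = 8.531×10^-6 K/W
R_cellular glass = (1/0.3295 − 1/0.3795)/(4π×0.048) = 0.6629 K/W
R_outer film = 1/(h·4πr_o²) = 1/(11.1×4π×0.3795²) = 0.04978 K/W
R_total = 0.7127 K/W
Q = ΔT/R_total = 249/0.7127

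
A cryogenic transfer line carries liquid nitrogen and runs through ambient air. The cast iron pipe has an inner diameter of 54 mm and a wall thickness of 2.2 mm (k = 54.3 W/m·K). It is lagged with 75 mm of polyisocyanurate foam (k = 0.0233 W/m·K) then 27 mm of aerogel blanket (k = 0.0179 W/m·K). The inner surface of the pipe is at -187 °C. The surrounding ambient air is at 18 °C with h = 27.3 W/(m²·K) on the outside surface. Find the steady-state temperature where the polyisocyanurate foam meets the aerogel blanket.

Per-layer cylindrical resistances, series-summed:
R_cast iron pipe wall = ln(29.2/27)/(2π×54.3×1) = 2.296×10^-4 K/W
R_polyisocyanurate foam = ln(104.2/29.2)/(2π×0.0233×1) = 8.69 K/W
R_aerogel blanket = ln(131.2/104.2)/(2π×0.0179×1) = 2.049 K/W
R_outer film = 1/(h_o·2πr_oL) = 1/(27.3×2π×0.1312×1) = 0.04443 K/W
R_total = 10.78 K/W
Q = ΔT/R_total = 205/10.78
Q = 19 W/m
T_interface = T_inner + Q·ΣR(inner→interface) = -187 + 19×8.69

T ≈ -21.8 °C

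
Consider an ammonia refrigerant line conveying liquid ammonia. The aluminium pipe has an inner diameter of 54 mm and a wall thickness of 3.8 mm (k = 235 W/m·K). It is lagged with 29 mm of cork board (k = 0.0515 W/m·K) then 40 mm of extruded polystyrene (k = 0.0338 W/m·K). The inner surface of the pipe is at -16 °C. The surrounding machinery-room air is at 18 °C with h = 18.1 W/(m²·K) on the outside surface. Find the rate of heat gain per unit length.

q′ ≈ 7.47 W/m

Per-layer cylindrical resistances, series-summed:
R_aluminium pipe wall = ln(30.8/27)/(2π×235×1) = 8.918×10^-5 K/W
R_cork board = ln(59.8/30.8)/(2π×0.0515×1) = 2.05 K/W
R_extruded polystyrene = ln(99.8/59.8)/(2π×0.0338×1) = 2.412 K/W
R_outer film = 1/(h_o·2πr_oL) = 1/(18.1×2π×0.0998×1) = 0.08811 K/W
R_total = 4.55 K/W
Q = ΔT/R_total = 34/4.55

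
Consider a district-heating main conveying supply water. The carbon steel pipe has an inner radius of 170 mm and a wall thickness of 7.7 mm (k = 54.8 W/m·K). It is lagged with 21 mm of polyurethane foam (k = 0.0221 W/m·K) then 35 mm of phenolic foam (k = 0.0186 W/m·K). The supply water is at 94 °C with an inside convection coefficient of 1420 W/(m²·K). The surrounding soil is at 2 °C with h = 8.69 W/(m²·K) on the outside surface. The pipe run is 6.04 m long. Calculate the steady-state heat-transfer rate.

Q ≈ 245 W

Treating each annulus and film as a series resistance:
R_inner film = 1/(h_i·2πr₁L) = 1/(1420×2π×0.17×6.04) = 1.092×10^-4 K/W
R_carbon steel pipe wall = ln(177.7/170)/(2π×54.8×6.04) = 2.13×10^-5 K/W
R_polyurethane foam = ln(198.7/177.7)/(2π×0.0221×6.04) = 0.1332 K/W
R_phenolic foam = ln(233.7/198.7)/(2π×0.0186×6.04) = 0.2298 K/W
R_outer film = 1/(h_o·2πr_oL) = 1/(8.69×2π×0.2337×6.04) = 0.01297 K/W
R_total = 0.3761 K/W
Q = ΔT/R_total = 92/0.3761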